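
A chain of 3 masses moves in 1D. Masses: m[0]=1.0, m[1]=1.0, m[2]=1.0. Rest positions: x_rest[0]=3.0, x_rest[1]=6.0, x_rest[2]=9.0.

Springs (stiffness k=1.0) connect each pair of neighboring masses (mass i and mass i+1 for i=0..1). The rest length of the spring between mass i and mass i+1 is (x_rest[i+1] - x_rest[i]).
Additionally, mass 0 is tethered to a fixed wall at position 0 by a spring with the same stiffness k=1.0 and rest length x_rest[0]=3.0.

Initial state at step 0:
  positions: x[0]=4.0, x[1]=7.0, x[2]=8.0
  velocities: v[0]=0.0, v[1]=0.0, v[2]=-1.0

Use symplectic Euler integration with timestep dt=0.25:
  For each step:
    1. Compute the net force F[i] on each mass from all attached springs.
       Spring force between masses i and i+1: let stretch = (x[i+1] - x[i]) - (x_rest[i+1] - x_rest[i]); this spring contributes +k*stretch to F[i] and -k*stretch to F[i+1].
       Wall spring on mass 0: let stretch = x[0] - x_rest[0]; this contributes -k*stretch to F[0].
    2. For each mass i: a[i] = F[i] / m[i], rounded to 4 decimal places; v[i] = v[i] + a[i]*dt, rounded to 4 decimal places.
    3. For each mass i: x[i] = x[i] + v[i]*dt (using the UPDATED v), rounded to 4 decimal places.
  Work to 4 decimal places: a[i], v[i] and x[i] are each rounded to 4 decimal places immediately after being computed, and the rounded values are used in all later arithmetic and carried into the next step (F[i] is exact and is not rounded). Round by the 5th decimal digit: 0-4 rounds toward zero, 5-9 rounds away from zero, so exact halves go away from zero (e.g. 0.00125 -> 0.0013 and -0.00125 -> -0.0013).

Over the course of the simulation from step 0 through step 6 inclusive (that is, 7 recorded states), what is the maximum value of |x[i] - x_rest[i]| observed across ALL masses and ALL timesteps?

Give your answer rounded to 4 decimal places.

Answer: 1.1250

Derivation:
Step 0: x=[4.0000 7.0000 8.0000] v=[0.0000 0.0000 -1.0000]
Step 1: x=[3.9375 6.8750 7.8750] v=[-0.2500 -0.5000 -0.5000]
Step 2: x=[3.8125 6.6289 7.8750] v=[-0.5000 -0.9844 0.0000]
Step 3: x=[3.6253 6.2847 7.9846] v=[-0.7490 -1.3770 0.4385]
Step 4: x=[3.3777 5.8805 8.1755] v=[-0.9905 -1.6169 0.7635]
Step 5: x=[3.0754 5.4633 8.4105] v=[-1.2092 -1.6689 0.9398]
Step 6: x=[2.7301 5.0810 8.6488] v=[-1.3811 -1.5291 0.9530]
Max displacement = 1.1250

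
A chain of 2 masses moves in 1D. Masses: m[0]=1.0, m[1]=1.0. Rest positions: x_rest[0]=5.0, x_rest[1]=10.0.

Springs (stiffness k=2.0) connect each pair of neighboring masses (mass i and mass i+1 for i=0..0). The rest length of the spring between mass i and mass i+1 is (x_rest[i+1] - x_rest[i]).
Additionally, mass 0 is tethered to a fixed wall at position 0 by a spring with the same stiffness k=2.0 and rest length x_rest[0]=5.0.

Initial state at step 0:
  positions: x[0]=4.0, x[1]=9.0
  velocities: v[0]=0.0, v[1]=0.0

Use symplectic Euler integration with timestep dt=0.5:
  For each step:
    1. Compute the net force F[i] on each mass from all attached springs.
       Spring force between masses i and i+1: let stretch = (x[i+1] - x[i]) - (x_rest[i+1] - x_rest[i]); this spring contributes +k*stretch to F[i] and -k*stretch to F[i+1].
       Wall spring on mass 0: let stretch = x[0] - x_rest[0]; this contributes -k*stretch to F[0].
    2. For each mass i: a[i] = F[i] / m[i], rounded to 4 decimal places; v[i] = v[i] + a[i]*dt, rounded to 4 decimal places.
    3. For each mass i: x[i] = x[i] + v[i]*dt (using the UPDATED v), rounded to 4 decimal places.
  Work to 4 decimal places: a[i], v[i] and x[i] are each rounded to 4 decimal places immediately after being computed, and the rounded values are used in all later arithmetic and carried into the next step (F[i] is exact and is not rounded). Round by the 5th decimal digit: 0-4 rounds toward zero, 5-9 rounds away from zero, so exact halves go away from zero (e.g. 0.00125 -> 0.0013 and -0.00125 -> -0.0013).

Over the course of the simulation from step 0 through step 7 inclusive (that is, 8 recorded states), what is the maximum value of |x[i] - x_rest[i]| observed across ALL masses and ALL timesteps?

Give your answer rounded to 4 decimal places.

Step 0: x=[4.0000 9.0000] v=[0.0000 0.0000]
Step 1: x=[4.5000 9.0000] v=[1.0000 0.0000]
Step 2: x=[5.0000 9.2500] v=[1.0000 0.5000]
Step 3: x=[5.1250 9.8750] v=[0.2500 1.2500]
Step 4: x=[5.0625 10.6250] v=[-0.1250 1.5000]
Step 5: x=[5.2500 11.0938] v=[0.3750 0.9375]
Step 6: x=[5.7344 11.1407] v=[0.9688 0.0937]
Step 7: x=[6.0548 10.9844] v=[0.6407 -0.3126]
Max displacement = 1.1407

Answer: 1.1407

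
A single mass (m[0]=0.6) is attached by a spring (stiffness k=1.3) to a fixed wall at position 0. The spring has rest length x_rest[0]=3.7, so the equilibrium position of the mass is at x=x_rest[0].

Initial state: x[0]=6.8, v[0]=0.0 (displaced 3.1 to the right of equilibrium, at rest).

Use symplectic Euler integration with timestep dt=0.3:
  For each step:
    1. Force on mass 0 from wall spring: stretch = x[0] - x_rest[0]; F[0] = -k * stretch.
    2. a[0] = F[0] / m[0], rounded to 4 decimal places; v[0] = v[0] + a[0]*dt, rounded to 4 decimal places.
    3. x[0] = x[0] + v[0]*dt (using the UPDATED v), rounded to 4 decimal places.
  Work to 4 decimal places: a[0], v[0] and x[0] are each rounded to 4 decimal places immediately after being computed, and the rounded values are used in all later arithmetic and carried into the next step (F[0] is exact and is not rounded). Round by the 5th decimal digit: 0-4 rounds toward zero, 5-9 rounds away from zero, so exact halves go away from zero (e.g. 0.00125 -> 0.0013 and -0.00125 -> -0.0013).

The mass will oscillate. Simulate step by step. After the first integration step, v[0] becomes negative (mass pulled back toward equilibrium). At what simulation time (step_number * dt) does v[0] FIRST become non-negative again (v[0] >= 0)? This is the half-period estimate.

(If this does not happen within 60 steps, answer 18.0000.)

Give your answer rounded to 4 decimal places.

Answer: 2.4000

Derivation:
Step 0: x=[6.8000] v=[0.0000]
Step 1: x=[6.1955] v=[-2.0150]
Step 2: x=[5.1044] v=[-3.6371]
Step 3: x=[3.7394] v=[-4.5500]
Step 4: x=[2.3667] v=[-4.5756]
Step 5: x=[1.2540] v=[-3.7090]
Step 6: x=[0.6183] v=[-2.1191]
Step 7: x=[0.5835] v=[-0.1160]
Step 8: x=[1.1564] v=[1.9097]
First v>=0 after going negative at step 8, time=2.4000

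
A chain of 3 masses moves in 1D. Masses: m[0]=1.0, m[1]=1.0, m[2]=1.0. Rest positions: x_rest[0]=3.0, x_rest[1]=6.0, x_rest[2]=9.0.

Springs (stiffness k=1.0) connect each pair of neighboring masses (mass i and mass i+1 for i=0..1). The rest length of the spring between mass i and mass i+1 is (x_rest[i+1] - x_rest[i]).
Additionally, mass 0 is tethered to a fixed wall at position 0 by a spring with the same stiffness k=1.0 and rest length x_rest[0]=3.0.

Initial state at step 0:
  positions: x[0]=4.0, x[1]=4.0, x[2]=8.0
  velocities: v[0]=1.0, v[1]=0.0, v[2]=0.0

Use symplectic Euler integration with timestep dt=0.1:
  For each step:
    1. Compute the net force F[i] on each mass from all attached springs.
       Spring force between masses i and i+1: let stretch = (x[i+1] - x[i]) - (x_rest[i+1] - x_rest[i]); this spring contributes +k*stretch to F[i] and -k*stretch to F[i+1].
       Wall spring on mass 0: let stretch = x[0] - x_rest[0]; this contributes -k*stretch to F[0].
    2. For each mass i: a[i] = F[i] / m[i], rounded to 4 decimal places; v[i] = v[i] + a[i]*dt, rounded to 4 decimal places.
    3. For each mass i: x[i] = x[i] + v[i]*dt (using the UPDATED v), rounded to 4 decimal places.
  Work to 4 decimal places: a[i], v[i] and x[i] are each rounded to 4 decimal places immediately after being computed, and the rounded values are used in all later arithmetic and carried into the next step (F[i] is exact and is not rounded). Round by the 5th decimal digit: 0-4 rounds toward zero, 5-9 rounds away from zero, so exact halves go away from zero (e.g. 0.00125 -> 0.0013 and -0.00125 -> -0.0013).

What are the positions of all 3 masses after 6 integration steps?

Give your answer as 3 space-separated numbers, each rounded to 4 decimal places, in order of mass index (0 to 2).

Step 0: x=[4.0000 4.0000 8.0000] v=[1.0000 0.0000 0.0000]
Step 1: x=[4.0600 4.0400 7.9900] v=[0.6000 0.4000 -0.1000]
Step 2: x=[4.0792 4.1197 7.9705] v=[0.1920 0.7970 -0.1950]
Step 3: x=[4.0580 4.2375 7.9425] v=[-0.2119 1.1780 -0.2801]
Step 4: x=[3.9980 4.3906 7.9074] v=[-0.5998 1.5306 -0.3506]
Step 5: x=[3.9020 4.5749 7.8672] v=[-0.9603 1.8430 -0.4023]
Step 6: x=[3.7737 4.7854 7.8241] v=[-1.2832 2.1049 -0.4315]

Answer: 3.7737 4.7854 7.8241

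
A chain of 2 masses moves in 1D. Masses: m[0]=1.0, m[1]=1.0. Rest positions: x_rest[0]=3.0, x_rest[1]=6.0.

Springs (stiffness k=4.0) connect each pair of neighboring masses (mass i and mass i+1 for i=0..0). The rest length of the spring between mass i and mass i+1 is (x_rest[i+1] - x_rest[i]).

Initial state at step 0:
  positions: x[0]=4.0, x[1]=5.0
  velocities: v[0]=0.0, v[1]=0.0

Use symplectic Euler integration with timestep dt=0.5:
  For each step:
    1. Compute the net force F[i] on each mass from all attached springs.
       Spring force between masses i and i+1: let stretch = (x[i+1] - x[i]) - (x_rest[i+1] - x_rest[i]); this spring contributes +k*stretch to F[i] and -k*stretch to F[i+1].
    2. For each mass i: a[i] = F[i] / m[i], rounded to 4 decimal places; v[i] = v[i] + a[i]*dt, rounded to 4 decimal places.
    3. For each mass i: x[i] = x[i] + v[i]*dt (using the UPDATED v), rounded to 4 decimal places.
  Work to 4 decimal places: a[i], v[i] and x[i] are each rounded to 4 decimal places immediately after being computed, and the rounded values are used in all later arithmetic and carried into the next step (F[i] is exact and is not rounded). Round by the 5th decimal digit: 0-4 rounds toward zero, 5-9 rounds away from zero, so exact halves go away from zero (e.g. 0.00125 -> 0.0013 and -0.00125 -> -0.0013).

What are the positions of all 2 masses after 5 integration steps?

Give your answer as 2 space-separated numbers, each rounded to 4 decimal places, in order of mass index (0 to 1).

Answer: 2.0000 7.0000

Derivation:
Step 0: x=[4.0000 5.0000] v=[0.0000 0.0000]
Step 1: x=[2.0000 7.0000] v=[-4.0000 4.0000]
Step 2: x=[2.0000 7.0000] v=[0.0000 0.0000]
Step 3: x=[4.0000 5.0000] v=[4.0000 -4.0000]
Step 4: x=[4.0000 5.0000] v=[0.0000 0.0000]
Step 5: x=[2.0000 7.0000] v=[-4.0000 4.0000]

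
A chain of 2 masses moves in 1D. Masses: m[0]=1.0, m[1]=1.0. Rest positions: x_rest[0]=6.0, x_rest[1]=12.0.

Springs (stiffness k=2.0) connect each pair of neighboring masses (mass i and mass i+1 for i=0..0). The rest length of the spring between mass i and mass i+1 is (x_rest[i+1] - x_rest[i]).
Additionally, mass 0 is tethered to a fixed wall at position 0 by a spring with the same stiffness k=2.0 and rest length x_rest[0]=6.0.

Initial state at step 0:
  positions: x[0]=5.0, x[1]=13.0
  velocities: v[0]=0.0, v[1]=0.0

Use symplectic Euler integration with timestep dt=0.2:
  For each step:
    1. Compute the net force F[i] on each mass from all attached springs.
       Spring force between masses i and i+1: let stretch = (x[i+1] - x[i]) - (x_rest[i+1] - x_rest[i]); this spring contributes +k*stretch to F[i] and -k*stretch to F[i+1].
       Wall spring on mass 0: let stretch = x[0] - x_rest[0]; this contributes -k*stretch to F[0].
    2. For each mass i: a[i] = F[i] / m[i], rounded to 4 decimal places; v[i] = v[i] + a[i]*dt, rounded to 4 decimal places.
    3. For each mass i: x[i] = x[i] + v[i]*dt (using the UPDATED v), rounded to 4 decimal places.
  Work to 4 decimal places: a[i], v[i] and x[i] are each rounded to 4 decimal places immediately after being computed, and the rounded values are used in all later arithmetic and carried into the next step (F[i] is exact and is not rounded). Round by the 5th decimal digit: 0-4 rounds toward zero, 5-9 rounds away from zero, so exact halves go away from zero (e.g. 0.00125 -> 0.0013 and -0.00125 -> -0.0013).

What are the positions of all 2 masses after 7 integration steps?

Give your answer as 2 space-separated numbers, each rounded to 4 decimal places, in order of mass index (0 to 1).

Answer: 7.1849 11.3657

Derivation:
Step 0: x=[5.0000 13.0000] v=[0.0000 0.0000]
Step 1: x=[5.2400 12.8400] v=[1.2000 -0.8000]
Step 2: x=[5.6688 12.5520] v=[2.1440 -1.4400]
Step 3: x=[6.1948 12.1933] v=[2.6298 -1.7933]
Step 4: x=[6.7051 11.8348] v=[2.5513 -1.7927]
Step 5: x=[7.0893 11.5459] v=[1.9211 -1.4446]
Step 6: x=[7.2629 11.3805] v=[0.8680 -0.8272]
Step 7: x=[7.1849 11.3657] v=[-0.3901 -0.0742]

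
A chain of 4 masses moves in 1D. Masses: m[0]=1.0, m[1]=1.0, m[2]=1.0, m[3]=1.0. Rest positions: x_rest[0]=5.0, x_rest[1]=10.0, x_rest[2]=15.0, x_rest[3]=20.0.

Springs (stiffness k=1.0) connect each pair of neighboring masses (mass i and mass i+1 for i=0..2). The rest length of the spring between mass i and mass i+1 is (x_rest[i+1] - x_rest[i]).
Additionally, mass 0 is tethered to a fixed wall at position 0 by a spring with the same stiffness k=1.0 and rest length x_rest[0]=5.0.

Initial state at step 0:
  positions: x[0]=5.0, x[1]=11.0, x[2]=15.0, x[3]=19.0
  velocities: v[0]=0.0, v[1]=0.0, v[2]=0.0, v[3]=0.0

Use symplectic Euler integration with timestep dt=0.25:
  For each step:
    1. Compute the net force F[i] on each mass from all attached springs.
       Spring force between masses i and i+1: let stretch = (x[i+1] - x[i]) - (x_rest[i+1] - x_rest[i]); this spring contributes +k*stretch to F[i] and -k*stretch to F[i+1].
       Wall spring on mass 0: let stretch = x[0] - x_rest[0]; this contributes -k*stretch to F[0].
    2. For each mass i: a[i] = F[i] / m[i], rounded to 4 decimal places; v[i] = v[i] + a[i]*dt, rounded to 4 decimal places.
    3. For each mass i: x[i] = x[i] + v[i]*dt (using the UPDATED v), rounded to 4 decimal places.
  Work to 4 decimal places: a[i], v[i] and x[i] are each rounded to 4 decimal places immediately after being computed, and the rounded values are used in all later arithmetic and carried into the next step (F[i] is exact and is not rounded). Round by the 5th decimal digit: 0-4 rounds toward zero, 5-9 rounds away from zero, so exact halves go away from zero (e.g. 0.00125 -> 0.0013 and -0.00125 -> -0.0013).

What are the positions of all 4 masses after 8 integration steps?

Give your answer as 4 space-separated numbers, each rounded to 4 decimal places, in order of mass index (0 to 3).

Step 0: x=[5.0000 11.0000 15.0000 19.0000] v=[0.0000 0.0000 0.0000 0.0000]
Step 1: x=[5.0625 10.8750 15.0000 19.0625] v=[0.2500 -0.5000 0.0000 0.2500]
Step 2: x=[5.1719 10.6445 14.9961 19.1836] v=[0.4375 -0.9219 -0.0156 0.4844]
Step 3: x=[5.3001 10.3440 14.9820 19.3555] v=[0.5127 -1.2022 -0.0566 0.6875]
Step 4: x=[5.4123 10.0181 14.9513 19.5665] v=[0.4487 -1.3037 -0.1227 0.8441]
Step 5: x=[5.4741 9.7126 14.9008 19.8016] v=[0.2471 -1.2219 -0.2022 0.9403]
Step 6: x=[5.4587 9.4665 14.8323 20.0429] v=[-0.0618 -0.9845 -0.2741 0.9651]
Step 7: x=[5.3526 9.3053 14.7541 20.2710] v=[-0.4245 -0.6450 -0.3129 0.9125]
Step 8: x=[5.1590 9.2376 14.6801 20.4668] v=[-0.7745 -0.2710 -0.2959 0.7833]

Answer: 5.1590 9.2376 14.6801 20.4668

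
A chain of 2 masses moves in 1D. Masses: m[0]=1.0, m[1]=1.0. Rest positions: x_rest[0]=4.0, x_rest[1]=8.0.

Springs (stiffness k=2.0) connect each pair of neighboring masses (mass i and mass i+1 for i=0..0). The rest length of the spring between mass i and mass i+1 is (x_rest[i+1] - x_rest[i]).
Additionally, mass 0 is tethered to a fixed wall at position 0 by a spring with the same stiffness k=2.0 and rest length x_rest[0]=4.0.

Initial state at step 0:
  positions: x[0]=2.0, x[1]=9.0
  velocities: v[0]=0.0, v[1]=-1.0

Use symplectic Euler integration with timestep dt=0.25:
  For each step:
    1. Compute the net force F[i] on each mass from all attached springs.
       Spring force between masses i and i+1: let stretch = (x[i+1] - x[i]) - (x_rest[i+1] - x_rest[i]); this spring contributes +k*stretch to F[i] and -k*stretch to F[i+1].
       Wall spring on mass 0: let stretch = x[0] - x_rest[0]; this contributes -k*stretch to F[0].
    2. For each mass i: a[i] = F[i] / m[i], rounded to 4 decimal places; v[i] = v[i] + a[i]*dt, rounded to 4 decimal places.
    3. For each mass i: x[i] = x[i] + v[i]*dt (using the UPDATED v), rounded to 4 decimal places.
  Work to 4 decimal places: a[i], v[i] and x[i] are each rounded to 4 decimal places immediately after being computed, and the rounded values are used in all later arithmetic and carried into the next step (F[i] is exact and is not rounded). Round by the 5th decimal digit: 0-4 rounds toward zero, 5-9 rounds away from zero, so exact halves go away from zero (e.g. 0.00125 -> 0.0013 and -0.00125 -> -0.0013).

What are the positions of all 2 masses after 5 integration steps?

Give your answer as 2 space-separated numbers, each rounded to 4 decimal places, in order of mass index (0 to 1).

Step 0: x=[2.0000 9.0000] v=[0.0000 -1.0000]
Step 1: x=[2.6250 8.3750] v=[2.5000 -2.5000]
Step 2: x=[3.6406 7.5313] v=[4.0625 -3.3750]
Step 3: x=[4.6875 6.7012] v=[4.1876 -3.3204]
Step 4: x=[5.4002 6.1194] v=[2.8507 -2.3273]
Step 5: x=[5.5278 5.9477] v=[0.5102 -0.6869]

Answer: 5.5278 5.9477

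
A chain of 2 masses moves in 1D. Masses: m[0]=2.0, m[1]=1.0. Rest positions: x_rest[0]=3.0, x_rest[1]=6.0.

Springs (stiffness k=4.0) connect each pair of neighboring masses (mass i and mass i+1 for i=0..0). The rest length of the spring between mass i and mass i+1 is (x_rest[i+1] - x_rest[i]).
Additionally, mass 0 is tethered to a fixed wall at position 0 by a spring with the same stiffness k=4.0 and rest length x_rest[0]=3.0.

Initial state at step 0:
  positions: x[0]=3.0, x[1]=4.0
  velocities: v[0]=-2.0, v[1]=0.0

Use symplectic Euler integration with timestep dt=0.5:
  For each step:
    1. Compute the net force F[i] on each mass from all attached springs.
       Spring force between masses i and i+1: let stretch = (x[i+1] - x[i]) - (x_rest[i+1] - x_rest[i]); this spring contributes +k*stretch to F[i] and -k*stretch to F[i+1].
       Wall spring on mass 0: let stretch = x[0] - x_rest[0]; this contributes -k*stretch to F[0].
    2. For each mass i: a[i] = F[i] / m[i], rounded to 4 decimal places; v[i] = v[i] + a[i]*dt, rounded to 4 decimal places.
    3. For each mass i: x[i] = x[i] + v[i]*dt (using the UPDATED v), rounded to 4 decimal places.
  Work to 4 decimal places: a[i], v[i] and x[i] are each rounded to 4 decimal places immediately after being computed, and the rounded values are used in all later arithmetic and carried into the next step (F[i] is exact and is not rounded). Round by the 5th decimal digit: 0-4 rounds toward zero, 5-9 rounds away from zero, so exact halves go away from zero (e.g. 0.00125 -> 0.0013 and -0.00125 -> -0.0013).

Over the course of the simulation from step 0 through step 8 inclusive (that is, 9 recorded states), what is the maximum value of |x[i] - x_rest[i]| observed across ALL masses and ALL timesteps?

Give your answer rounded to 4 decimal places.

Answer: 3.0000

Derivation:
Step 0: x=[3.0000 4.0000] v=[-2.0000 0.0000]
Step 1: x=[1.0000 6.0000] v=[-4.0000 4.0000]
Step 2: x=[1.0000 6.0000] v=[0.0000 0.0000]
Step 3: x=[3.0000 4.0000] v=[4.0000 -4.0000]
Step 4: x=[4.0000 4.0000] v=[2.0000 0.0000]
Step 5: x=[3.0000 7.0000] v=[-2.0000 6.0000]
Step 6: x=[2.5000 9.0000] v=[-1.0000 4.0000]
Step 7: x=[4.0000 7.5000] v=[3.0000 -3.0000]
Step 8: x=[5.2500 5.5000] v=[2.5000 -4.0000]
Max displacement = 3.0000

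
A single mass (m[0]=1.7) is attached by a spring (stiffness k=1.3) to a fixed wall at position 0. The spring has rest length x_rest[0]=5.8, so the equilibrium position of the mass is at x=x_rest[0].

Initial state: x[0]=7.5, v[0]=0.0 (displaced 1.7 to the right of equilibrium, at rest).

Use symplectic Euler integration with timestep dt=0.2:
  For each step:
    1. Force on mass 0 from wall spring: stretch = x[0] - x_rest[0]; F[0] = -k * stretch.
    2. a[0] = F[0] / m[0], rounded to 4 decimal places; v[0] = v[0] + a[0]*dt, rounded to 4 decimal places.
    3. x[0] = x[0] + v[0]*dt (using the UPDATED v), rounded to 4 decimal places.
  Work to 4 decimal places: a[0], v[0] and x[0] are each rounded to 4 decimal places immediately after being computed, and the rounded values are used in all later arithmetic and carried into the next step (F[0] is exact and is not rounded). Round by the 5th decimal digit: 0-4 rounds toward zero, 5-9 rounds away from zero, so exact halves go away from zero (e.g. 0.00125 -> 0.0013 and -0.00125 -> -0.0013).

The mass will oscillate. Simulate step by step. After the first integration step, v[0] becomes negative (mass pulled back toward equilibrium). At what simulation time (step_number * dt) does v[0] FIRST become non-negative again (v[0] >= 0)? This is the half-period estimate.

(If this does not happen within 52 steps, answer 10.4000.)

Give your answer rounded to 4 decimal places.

Answer: 3.6000

Derivation:
Step 0: x=[7.5000] v=[0.0000]
Step 1: x=[7.4480] v=[-0.2600]
Step 2: x=[7.3456] v=[-0.5120]
Step 3: x=[7.1959] v=[-0.7484]
Step 4: x=[7.0035] v=[-0.9619]
Step 5: x=[6.7743] v=[-1.1460]
Step 6: x=[6.5153] v=[-1.2950]
Step 7: x=[6.2344] v=[-1.4044]
Step 8: x=[5.9402] v=[-1.4708]
Step 9: x=[5.6418] v=[-1.4922]
Step 10: x=[5.3482] v=[-1.4680]
Step 11: x=[5.0684] v=[-1.3989]
Step 12: x=[4.8110] v=[-1.2870]
Step 13: x=[4.5839] v=[-1.1357]
Step 14: x=[4.3940] v=[-0.9497]
Step 15: x=[4.2471] v=[-0.7347]
Step 16: x=[4.1477] v=[-0.4972]
Step 17: x=[4.0988] v=[-0.2445]
Step 18: x=[4.1019] v=[0.0157]
First v>=0 after going negative at step 18, time=3.6000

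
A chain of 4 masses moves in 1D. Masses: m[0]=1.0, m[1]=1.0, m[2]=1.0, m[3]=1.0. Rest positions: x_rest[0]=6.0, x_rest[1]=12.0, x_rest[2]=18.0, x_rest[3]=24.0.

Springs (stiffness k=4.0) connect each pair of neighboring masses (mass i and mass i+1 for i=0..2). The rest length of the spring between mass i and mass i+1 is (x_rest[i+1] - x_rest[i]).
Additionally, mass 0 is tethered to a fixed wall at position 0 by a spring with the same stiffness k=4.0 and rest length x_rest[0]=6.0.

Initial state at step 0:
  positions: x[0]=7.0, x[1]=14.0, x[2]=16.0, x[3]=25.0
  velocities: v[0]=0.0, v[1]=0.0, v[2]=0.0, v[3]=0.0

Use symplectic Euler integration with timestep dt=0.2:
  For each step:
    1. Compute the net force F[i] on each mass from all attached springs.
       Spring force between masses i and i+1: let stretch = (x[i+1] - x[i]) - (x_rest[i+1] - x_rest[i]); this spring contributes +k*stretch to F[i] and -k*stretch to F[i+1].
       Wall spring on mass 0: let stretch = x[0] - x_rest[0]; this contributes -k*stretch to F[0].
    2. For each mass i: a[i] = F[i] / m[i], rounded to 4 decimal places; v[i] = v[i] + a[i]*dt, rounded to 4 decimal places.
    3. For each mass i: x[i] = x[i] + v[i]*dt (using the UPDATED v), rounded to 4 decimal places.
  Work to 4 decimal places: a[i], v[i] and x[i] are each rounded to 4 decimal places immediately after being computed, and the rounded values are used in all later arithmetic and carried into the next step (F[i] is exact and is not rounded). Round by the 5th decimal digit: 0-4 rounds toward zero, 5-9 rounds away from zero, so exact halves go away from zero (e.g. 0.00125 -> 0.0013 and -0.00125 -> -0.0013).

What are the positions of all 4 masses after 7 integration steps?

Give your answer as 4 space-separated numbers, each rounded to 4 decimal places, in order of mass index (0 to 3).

Answer: 4.4231 12.8765 16.9778 25.3259

Derivation:
Step 0: x=[7.0000 14.0000 16.0000 25.0000] v=[0.0000 0.0000 0.0000 0.0000]
Step 1: x=[7.0000 13.2000 17.1200 24.5200] v=[0.0000 -4.0000 5.6000 -2.4000]
Step 2: x=[6.8720 12.0352 18.7968 23.8160] v=[-0.6400 -5.8240 8.3840 -3.5200]
Step 3: x=[6.4706 11.1261 20.1948 23.2689] v=[-2.0070 -4.5453 6.9901 -2.7354]
Step 4: x=[5.7788 10.9232 20.6337 23.1900] v=[-3.4591 -1.0147 2.1944 -0.3947]
Step 5: x=[4.9855 11.4508 19.9279 23.6621] v=[-3.9666 2.6382 -3.5290 2.3603]
Step 6: x=[4.4289 12.3003 18.4632 24.4967] v=[-2.7828 4.2476 -7.3233 4.1729]
Step 7: x=[4.4231 12.8765 16.9778 25.3259] v=[-0.0288 2.8808 -7.4268 4.1461]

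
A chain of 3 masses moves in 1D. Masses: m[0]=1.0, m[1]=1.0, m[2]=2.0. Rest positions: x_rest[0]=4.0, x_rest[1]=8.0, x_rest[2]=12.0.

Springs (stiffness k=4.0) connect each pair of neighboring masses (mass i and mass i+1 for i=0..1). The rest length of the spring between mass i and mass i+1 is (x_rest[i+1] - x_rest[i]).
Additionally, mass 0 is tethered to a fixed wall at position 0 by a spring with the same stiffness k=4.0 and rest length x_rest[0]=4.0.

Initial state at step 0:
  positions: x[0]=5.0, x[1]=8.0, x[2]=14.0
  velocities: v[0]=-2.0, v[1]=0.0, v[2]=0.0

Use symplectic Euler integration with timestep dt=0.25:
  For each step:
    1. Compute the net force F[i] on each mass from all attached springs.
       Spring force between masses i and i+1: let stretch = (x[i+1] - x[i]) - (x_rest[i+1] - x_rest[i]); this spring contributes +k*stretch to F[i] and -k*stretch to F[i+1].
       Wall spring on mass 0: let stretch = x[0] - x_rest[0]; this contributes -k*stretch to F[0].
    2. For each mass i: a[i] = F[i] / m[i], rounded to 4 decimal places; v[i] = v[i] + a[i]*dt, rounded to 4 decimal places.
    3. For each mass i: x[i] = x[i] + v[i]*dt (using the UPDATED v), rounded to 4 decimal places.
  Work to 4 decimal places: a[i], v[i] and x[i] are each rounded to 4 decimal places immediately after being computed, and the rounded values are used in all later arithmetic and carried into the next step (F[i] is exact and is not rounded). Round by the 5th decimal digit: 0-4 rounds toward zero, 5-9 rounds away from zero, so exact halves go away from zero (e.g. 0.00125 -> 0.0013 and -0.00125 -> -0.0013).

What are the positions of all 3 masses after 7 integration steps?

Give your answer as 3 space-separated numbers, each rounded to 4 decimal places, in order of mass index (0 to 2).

Step 0: x=[5.0000 8.0000 14.0000] v=[-2.0000 0.0000 0.0000]
Step 1: x=[4.0000 8.7500 13.7500] v=[-4.0000 3.0000 -1.0000]
Step 2: x=[3.1875 9.5625 13.3750] v=[-3.2500 3.2500 -1.5000]
Step 3: x=[3.1719 9.7344 13.0234] v=[-0.0625 0.6875 -1.4063]
Step 4: x=[4.0039 9.0879 12.7607] v=[3.3281 -2.5860 -1.0508]
Step 5: x=[5.1060 8.0886 12.5389] v=[4.4082 -3.9972 -0.8872]
Step 6: x=[5.6772 7.4562 12.2608] v=[2.2848 -2.5295 -1.1124]
Step 7: x=[5.2739 7.5802 11.8821] v=[-1.6134 0.4961 -1.5147]

Answer: 5.2739 7.5802 11.8821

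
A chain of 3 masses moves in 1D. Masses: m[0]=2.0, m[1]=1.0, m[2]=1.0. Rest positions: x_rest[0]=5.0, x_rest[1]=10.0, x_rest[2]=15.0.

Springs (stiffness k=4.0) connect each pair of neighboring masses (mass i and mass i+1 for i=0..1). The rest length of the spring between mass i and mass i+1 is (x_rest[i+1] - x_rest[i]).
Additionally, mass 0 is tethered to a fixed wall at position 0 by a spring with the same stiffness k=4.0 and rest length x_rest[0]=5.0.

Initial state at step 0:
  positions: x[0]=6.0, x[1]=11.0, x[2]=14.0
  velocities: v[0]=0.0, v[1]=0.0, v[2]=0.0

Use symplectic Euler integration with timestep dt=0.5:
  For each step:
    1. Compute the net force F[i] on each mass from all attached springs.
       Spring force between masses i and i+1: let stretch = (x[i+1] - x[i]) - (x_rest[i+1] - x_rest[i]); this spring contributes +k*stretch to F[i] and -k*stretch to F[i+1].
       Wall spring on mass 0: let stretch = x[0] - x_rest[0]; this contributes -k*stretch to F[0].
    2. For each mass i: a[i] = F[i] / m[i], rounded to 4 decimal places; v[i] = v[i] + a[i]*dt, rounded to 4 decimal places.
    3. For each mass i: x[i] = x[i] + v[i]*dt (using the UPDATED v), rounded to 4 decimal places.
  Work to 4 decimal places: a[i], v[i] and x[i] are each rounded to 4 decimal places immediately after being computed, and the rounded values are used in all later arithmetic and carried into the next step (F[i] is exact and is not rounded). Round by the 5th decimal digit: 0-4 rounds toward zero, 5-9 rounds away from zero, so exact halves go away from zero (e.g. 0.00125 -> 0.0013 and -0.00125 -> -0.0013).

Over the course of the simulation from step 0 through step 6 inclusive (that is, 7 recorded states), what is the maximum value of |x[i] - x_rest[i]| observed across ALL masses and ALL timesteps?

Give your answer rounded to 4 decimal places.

Answer: 2.0000

Derivation:
Step 0: x=[6.0000 11.0000 14.0000] v=[0.0000 0.0000 0.0000]
Step 1: x=[5.5000 9.0000 16.0000] v=[-1.0000 -4.0000 4.0000]
Step 2: x=[4.0000 10.5000 16.0000] v=[-3.0000 3.0000 0.0000]
Step 3: x=[3.7500 11.0000 15.5000] v=[-0.5000 1.0000 -1.0000]
Step 4: x=[5.2500 8.7500 15.5000] v=[3.0000 -4.5000 0.0000]
Step 5: x=[5.8750 9.7500 13.7500] v=[1.2500 2.0000 -3.5000]
Step 6: x=[5.5000 10.8750 13.0000] v=[-0.7500 2.2500 -1.5000]
Max displacement = 2.0000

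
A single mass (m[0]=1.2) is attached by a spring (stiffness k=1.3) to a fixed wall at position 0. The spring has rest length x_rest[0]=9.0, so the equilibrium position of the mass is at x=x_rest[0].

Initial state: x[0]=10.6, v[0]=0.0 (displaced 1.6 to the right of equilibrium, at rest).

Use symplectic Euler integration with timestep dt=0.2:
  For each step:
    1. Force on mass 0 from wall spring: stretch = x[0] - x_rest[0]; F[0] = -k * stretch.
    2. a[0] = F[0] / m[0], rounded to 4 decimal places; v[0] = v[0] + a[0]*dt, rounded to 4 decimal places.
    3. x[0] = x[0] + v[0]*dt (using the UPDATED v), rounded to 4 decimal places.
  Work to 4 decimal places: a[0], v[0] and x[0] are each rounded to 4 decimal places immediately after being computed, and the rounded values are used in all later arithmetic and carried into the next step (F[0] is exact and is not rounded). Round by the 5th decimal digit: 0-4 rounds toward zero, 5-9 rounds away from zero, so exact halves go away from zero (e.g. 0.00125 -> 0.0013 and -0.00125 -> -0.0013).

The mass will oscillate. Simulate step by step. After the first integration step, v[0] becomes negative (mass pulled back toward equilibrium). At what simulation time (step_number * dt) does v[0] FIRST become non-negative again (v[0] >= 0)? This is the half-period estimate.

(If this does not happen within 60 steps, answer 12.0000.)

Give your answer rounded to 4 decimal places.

Step 0: x=[10.6000] v=[0.0000]
Step 1: x=[10.5307] v=[-0.3467]
Step 2: x=[10.3950] v=[-0.6784]
Step 3: x=[10.1989] v=[-0.9807]
Step 4: x=[9.9508] v=[-1.2405]
Step 5: x=[9.6615] v=[-1.4465]
Step 6: x=[9.3435] v=[-1.5898]
Step 7: x=[9.0107] v=[-1.6642]
Step 8: x=[8.6774] v=[-1.6665]
Step 9: x=[8.3581] v=[-1.5966]
Step 10: x=[8.0666] v=[-1.4575]
Step 11: x=[7.8155] v=[-1.2553]
Step 12: x=[7.6158] v=[-0.9987]
Step 13: x=[7.4760] v=[-0.6988]
Step 14: x=[7.4023] v=[-0.3686]
Step 15: x=[7.3978] v=[-0.0224]
Step 16: x=[7.4627] v=[0.3247]
First v>=0 after going negative at step 16, time=3.2000

Answer: 3.2000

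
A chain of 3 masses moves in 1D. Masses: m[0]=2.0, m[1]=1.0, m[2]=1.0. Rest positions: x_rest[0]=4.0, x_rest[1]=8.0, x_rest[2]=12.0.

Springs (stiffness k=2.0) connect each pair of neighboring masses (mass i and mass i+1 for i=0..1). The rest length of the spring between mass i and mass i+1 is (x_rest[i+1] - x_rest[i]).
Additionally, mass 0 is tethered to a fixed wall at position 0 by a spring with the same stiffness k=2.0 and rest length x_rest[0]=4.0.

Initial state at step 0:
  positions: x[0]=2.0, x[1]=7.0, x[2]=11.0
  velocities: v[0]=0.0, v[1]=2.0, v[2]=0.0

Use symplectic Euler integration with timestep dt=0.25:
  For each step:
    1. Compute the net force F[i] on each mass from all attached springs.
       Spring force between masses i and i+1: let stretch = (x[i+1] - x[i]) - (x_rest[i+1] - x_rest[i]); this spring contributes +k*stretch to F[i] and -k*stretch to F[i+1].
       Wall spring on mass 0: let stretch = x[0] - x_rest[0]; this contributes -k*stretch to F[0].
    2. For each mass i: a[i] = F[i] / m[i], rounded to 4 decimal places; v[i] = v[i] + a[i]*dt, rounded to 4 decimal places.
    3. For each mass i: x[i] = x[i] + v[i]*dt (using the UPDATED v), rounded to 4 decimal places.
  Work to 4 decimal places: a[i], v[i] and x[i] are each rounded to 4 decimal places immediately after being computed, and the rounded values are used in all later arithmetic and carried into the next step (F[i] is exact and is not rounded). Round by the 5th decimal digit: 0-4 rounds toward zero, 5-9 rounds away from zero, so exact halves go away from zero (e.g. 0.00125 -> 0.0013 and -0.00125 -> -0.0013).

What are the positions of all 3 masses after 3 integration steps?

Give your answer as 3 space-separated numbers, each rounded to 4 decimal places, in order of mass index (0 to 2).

Answer: 3.0894 7.5469 11.1573

Derivation:
Step 0: x=[2.0000 7.0000 11.0000] v=[0.0000 2.0000 0.0000]
Step 1: x=[2.1875 7.3750 11.0000] v=[0.7500 1.5000 0.0000]
Step 2: x=[2.5625 7.5547 11.0469] v=[1.5000 0.7188 0.1875]
Step 3: x=[3.0894 7.5469 11.1573] v=[2.1074 -0.0312 0.4414]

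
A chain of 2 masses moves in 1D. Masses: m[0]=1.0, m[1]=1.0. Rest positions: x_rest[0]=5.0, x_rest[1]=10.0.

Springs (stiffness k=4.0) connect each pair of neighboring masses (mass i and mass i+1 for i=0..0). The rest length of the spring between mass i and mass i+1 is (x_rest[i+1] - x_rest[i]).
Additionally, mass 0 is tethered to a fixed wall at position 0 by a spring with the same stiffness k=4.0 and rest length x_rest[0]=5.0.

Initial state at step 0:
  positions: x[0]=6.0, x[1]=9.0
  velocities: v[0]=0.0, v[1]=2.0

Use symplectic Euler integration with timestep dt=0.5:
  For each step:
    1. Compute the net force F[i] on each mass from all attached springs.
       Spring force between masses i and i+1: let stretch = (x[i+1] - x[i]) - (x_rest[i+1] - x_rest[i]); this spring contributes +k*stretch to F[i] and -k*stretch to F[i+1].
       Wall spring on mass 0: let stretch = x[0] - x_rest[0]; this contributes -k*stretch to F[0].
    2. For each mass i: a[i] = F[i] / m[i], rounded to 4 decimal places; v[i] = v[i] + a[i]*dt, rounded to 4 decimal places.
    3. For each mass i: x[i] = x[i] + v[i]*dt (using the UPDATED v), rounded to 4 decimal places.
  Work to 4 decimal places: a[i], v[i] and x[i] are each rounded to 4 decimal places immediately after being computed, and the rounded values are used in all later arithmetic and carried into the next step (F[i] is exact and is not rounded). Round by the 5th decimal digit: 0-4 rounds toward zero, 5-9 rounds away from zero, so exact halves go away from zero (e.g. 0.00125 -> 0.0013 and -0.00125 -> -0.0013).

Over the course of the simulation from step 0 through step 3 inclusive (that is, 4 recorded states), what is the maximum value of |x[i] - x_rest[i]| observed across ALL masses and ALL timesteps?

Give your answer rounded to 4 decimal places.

Answer: 3.0000

Derivation:
Step 0: x=[6.0000 9.0000] v=[0.0000 2.0000]
Step 1: x=[3.0000 12.0000] v=[-6.0000 6.0000]
Step 2: x=[6.0000 11.0000] v=[6.0000 -2.0000]
Step 3: x=[8.0000 10.0000] v=[4.0000 -2.0000]
Max displacement = 3.0000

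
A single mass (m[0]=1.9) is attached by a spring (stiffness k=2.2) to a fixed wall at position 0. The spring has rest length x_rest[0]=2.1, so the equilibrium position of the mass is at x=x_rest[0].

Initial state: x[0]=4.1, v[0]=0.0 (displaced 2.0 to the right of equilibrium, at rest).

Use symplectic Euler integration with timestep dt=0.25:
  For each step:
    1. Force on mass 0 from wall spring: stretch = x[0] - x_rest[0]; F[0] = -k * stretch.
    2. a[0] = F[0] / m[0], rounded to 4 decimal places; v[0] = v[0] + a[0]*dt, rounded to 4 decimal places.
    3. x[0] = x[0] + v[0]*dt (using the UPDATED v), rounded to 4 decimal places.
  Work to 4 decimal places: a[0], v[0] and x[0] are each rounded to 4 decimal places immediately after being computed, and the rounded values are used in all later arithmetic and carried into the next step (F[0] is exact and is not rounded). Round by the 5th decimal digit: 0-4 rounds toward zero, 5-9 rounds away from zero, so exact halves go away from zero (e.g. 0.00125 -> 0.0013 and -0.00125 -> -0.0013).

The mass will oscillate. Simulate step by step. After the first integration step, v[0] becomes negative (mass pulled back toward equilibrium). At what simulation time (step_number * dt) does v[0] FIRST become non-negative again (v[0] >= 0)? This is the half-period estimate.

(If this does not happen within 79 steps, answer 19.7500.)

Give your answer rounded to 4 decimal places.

Answer: 3.0000

Derivation:
Step 0: x=[4.1000] v=[0.0000]
Step 1: x=[3.9553] v=[-0.5790]
Step 2: x=[3.6763] v=[-1.1161]
Step 3: x=[3.2832] v=[-1.5724]
Step 4: x=[2.8045] v=[-1.9149]
Step 5: x=[2.2748] v=[-2.1188]
Step 6: x=[1.7325] v=[-2.1694]
Step 7: x=[1.2168] v=[-2.0630]
Step 8: x=[0.7650] v=[-1.8073]
Step 9: x=[0.4098] v=[-1.4209]
Step 10: x=[0.1769] v=[-0.9316]
Step 11: x=[0.0832] v=[-0.3749]
Step 12: x=[0.1354] v=[0.2089]
First v>=0 after going negative at step 12, time=3.0000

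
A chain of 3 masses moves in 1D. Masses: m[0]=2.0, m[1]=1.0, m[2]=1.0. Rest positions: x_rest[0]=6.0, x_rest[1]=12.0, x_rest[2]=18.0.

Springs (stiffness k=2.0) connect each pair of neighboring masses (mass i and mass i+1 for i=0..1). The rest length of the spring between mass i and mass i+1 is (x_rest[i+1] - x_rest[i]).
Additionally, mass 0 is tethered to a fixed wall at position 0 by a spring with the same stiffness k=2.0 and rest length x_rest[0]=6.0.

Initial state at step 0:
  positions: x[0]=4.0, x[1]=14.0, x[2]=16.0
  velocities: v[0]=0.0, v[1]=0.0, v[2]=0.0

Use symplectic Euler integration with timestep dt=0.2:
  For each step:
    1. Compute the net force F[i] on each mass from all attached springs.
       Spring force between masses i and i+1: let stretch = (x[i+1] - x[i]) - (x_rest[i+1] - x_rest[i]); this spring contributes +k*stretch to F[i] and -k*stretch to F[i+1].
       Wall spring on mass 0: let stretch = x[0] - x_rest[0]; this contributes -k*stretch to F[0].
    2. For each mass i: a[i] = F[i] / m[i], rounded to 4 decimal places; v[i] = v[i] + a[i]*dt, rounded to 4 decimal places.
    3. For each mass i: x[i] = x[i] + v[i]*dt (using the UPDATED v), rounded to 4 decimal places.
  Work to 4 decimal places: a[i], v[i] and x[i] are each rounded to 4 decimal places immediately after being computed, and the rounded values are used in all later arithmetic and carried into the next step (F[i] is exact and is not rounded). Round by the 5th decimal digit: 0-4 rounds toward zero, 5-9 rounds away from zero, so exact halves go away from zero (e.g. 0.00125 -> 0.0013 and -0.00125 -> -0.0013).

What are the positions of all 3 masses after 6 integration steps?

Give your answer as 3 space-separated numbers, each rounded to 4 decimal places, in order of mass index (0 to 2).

Step 0: x=[4.0000 14.0000 16.0000] v=[0.0000 0.0000 0.0000]
Step 1: x=[4.2400 13.3600 16.3200] v=[1.2000 -3.2000 1.6000]
Step 2: x=[4.6752 12.2272 16.8832] v=[2.1760 -5.6640 2.8160]
Step 3: x=[5.2255 10.8627 17.5539] v=[2.7514 -6.8224 3.3536]
Step 4: x=[5.7922 9.5825 18.1693] v=[2.8337 -6.4008 3.0771]
Step 5: x=[6.2789 8.6861 18.5778] v=[2.4333 -4.4822 2.0424]
Step 6: x=[6.6107 8.3884 18.6749] v=[1.6590 -1.4884 0.4857]

Answer: 6.6107 8.3884 18.6749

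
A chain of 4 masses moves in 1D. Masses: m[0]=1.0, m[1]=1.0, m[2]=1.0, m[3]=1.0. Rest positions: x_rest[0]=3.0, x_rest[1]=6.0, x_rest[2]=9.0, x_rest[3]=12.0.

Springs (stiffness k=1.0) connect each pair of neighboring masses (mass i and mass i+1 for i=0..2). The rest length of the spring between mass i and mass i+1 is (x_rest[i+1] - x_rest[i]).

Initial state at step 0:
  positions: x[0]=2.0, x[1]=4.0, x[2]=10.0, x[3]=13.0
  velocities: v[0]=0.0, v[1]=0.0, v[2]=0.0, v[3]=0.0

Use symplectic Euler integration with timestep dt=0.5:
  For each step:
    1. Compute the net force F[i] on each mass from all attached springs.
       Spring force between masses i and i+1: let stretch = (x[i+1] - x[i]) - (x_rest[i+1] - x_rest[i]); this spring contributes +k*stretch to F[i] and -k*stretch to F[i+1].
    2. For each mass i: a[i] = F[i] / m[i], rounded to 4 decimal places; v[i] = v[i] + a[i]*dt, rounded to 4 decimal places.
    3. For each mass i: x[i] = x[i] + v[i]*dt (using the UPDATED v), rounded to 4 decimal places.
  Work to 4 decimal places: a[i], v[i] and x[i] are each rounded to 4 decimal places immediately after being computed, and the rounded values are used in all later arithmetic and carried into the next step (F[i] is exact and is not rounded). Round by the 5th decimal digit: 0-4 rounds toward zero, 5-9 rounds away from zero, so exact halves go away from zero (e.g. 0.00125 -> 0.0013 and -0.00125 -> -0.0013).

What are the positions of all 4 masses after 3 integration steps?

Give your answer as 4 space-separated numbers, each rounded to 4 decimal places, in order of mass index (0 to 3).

Answer: 1.7969 6.8594 8.0781 12.2656

Derivation:
Step 0: x=[2.0000 4.0000 10.0000 13.0000] v=[0.0000 0.0000 0.0000 0.0000]
Step 1: x=[1.7500 5.0000 9.2500 13.0000] v=[-0.5000 2.0000 -1.5000 0.0000]
Step 2: x=[1.5625 6.2500 8.3750 12.8125] v=[-0.3750 2.5000 -1.7500 -0.3750]
Step 3: x=[1.7969 6.8594 8.0781 12.2656] v=[0.4688 1.2188 -0.5938 -1.0938]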